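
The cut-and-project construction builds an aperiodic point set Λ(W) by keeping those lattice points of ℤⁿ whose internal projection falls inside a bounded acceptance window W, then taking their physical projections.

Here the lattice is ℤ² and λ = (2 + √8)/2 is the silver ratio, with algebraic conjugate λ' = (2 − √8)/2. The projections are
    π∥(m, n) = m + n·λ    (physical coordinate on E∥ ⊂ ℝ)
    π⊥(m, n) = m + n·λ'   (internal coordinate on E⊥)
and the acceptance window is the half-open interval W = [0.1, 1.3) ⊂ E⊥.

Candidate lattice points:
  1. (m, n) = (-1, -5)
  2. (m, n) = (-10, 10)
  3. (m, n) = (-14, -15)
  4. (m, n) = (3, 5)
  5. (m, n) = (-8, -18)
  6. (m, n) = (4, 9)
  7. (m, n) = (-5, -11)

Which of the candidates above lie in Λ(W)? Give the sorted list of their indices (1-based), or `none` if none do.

1, 4, 6

Numerically λ ≈ 2.4142 and λ' = −1/λ ≈ -0.4142.
#1 (-1,-5): internal coord -1 + (-5)·λ' = +1.0711; +1.0711 ∈ [0.1, 1.3) → IN Λ
#2 (-10,10): internal coord -10 + (10)·λ' = -14.1421; -14.1421 ∉ [0.1, 1.3) → out
#3 (-14,-15): internal coord -14 + (-15)·λ' = -7.7868; -7.7868 ∉ [0.1, 1.3) → out
#4 (3,5): internal coord 3 + (5)·λ' = +0.9289; +0.9289 ∈ [0.1, 1.3) → IN Λ
#5 (-8,-18): internal coord -8 + (-18)·λ' = -0.5442; -0.5442 ∉ [0.1, 1.3) → out
#6 (4,9): internal coord 4 + (9)·λ' = +0.2721; +0.2721 ∈ [0.1, 1.3) → IN Λ
#7 (-5,-11): internal coord -5 + (-11)·λ' = -0.4437; -0.4437 ∉ [0.1, 1.3) → out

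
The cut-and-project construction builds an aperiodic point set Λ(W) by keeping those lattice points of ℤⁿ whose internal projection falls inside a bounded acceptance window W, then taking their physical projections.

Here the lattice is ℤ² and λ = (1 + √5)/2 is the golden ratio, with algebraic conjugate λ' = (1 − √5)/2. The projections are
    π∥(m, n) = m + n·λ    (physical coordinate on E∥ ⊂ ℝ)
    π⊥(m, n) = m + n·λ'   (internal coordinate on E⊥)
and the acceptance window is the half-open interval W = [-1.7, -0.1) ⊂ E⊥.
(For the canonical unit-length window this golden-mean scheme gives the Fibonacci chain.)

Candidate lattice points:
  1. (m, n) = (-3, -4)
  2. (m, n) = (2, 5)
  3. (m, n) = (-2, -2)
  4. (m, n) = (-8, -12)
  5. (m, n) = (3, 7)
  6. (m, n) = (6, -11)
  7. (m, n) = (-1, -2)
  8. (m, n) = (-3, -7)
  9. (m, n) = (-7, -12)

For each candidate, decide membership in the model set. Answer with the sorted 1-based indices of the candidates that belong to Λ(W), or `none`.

λ' = (1−√5)/2 ≈ -0.6180.
[1] lift (-3,-4): star map gives -0.5279; window check -1.7 ≤ -0.5279 < -0.1 is true → IN Λ
[2] lift (2,5): star map gives -1.0902; window check -1.7 ≤ -1.0902 < -0.1 is true → IN Λ
[3] lift (-2,-2): star map gives -0.7639; window check -1.7 ≤ -0.7639 < -0.1 is true → IN Λ
[4] lift (-8,-12): star map gives -0.5836; window check -1.7 ≤ -0.5836 < -0.1 is true → IN Λ
[5] lift (3,7): star map gives -1.3262; window check -1.7 ≤ -1.3262 < -0.1 is true → IN Λ
[6] lift (6,-11): star map gives 12.7984; window check -1.7 ≤ 12.7984 < -0.1 is false → out
[7] lift (-1,-2): star map gives 0.2361; window check -1.7 ≤ 0.2361 < -0.1 is false → out
[8] lift (-3,-7): star map gives 1.3262; window check -1.7 ≤ 1.3262 < -0.1 is false → out
[9] lift (-7,-12): star map gives 0.4164; window check -1.7 ≤ 0.4164 < -0.1 is false → out

1, 2, 3, 4, 5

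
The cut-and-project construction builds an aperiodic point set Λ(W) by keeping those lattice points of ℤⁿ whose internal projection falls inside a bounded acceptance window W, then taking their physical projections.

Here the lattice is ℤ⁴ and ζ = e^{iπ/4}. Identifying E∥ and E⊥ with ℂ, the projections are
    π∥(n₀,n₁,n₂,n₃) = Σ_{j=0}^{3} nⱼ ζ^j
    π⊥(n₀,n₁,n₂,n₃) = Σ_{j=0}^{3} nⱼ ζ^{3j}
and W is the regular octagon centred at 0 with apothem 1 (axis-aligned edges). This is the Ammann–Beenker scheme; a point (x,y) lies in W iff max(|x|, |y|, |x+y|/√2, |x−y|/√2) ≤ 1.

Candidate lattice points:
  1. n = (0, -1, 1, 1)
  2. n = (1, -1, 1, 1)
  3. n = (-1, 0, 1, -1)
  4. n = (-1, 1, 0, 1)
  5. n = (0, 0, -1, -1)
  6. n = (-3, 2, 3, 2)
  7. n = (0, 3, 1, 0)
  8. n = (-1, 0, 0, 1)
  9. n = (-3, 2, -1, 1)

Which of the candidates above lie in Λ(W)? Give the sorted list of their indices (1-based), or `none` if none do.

π⊥(n) = n₀ + n₁ζ³ + n₂ζ⁶ + n₃ζ⁹ where ζ = e^{iπ/4}.
#1 (0, -1, 1, 1): internal (1.4142, -1.0000); octagon support 1.7071 vs apothem 1 → ∉ W
#2 (1, -1, 1, 1): internal (2.4142, -1.0000); octagon support 2.4142 vs apothem 1 → ∉ W
#3 (-1, 0, 1, -1): internal (-1.7071, -1.7071); octagon support 2.4142 vs apothem 1 → ∉ W
#4 (-1, 1, 0, 1): internal (-1.0000, 1.4142); octagon support 1.7071 vs apothem 1 → ∉ W
#5 (0, 0, -1, -1): internal (-0.7071, 0.2929); octagon support 0.7071 vs apothem 1 → ∈ W
#6 (-3, 2, 3, 2): internal (-3.0000, -0.1716); octagon support 3.0000 vs apothem 1 → ∉ W
#7 (0, 3, 1, 0): internal (-2.1213, 1.1213); octagon support 2.2929 vs apothem 1 → ∉ W
#8 (-1, 0, 0, 1): internal (-0.2929, 0.7071); octagon support 0.7071 vs apothem 1 → ∈ W
#9 (-3, 2, -1, 1): internal (-3.7071, 3.1213); octagon support 4.8284 vs apothem 1 → ∉ W

5, 8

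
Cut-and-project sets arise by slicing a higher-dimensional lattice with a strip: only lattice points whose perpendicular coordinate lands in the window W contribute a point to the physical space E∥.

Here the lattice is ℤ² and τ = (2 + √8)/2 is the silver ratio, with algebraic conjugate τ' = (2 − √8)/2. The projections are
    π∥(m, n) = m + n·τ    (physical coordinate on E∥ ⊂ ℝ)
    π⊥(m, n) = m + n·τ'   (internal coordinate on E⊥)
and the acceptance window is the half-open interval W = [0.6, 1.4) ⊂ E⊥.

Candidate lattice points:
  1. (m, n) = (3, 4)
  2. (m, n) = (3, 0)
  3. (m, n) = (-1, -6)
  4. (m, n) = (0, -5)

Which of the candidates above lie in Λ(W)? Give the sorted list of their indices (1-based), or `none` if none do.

1

τ' = (2−√8)/2 ≈ -0.4142.
[1] lift (3,4): star map gives 1.3431; window check 0.6 ≤ 1.3431 < 1.4 is true → IN Λ
[2] lift (3,0): star map gives 3.0000; window check 0.6 ≤ 3.0000 < 1.4 is false → out
[3] lift (-1,-6): star map gives 1.4853; window check 0.6 ≤ 1.4853 < 1.4 is false → out
[4] lift (0,-5): star map gives 2.0711; window check 0.6 ≤ 2.0711 < 1.4 is false → out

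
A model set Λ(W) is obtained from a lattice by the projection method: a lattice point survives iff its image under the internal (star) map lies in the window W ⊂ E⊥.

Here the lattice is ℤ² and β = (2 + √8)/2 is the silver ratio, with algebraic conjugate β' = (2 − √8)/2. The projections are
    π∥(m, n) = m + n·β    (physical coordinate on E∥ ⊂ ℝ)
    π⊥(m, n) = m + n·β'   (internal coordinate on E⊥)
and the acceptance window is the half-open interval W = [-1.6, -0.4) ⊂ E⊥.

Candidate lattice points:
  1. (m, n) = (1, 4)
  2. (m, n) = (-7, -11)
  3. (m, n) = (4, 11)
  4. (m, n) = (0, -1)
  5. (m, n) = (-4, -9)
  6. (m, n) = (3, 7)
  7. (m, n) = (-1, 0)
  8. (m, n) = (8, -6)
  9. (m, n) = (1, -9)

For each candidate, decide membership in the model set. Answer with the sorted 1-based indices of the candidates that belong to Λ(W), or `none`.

1, 3, 7

Compute β' = (2−√8)/2 = -0.41421, so π⊥(m,n) = m -0.41421·n.
#1 (1,4): internal coord 1 + (4)·β' = -0.65685; -0.65685 ∈ [-1.6, -0.4) → IN Λ
#2 (-7,-11): internal coord -7 + (-11)·β' = -2.44365; -2.44365 ∉ [-1.6, -0.4) → out
#3 (4,11): internal coord 4 + (11)·β' = -0.55635; -0.55635 ∈ [-1.6, -0.4) → IN Λ
#4 (0,-1): internal coord 0 + (-1)·β' = +0.41421; +0.41421 ∉ [-1.6, -0.4) → out
#5 (-4,-9): internal coord -4 + (-9)·β' = -0.27208; -0.27208 ∉ [-1.6, -0.4) → out
#6 (3,7): internal coord 3 + (7)·β' = +0.10051; +0.10051 ∉ [-1.6, -0.4) → out
#7 (-1,0): internal coord -1 + (0)·β' = -1.00000; -1.00000 ∈ [-1.6, -0.4) → IN Λ
#8 (8,-6): internal coord 8 + (-6)·β' = +10.48528; +10.48528 ∉ [-1.6, -0.4) → out
#9 (1,-9): internal coord 1 + (-9)·β' = +4.72792; +4.72792 ∉ [-1.6, -0.4) → out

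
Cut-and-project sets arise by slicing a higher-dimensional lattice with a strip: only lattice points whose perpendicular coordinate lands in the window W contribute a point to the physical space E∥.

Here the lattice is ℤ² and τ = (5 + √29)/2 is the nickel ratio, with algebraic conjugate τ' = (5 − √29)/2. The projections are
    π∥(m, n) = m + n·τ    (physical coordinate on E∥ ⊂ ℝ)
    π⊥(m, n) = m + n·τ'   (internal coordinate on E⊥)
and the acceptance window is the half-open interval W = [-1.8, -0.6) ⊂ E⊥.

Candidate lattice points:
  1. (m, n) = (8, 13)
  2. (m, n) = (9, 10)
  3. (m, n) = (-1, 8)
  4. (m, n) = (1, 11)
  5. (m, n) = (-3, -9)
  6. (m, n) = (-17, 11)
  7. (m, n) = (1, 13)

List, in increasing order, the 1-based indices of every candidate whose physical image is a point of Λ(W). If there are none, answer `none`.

Compute τ' = (5−√29)/2 = -0.1926, so π⊥(m,n) = m -0.1926·n.
#1 (8,13): internal coord 8 + (13)·τ' = +5.4964; +5.4964 ∉ [-1.8, -0.6) → out
#2 (9,10): internal coord 9 + (10)·τ' = +7.0742; +7.0742 ∉ [-1.8, -0.6) → out
#3 (-1,8): internal coord -1 + (8)·τ' = -2.5407; -2.5407 ∉ [-1.8, -0.6) → out
#4 (1,11): internal coord 1 + (11)·τ' = -1.1184; -1.1184 ∈ [-1.8, -0.6) → IN Λ
#5 (-3,-9): internal coord -3 + (-9)·τ' = -1.2668; -1.2668 ∈ [-1.8, -0.6) → IN Λ
#6 (-17,11): internal coord -17 + (11)·τ' = -19.1184; -19.1184 ∉ [-1.8, -0.6) → out
#7 (1,13): internal coord 1 + (13)·τ' = -1.5036; -1.5036 ∈ [-1.8, -0.6) → IN Λ

4, 5, 7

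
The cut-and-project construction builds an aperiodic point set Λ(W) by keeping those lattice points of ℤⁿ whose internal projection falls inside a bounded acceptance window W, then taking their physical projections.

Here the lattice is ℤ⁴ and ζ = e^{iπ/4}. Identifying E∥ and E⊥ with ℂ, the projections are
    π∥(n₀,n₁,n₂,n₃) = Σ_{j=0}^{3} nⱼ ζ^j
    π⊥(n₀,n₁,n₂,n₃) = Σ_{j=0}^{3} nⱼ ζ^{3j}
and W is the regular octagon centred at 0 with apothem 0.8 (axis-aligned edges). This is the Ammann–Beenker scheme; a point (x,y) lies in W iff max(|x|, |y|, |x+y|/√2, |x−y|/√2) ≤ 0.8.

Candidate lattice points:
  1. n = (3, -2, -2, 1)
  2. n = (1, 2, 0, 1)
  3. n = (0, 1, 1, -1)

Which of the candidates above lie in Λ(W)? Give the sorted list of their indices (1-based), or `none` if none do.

none

π⊥(n) = n₀ + n₁ζ³ + n₂ζ⁶ + n₃ζ⁹ where ζ = e^{iπ/4}.
#1 (3, -2, -2, 1): internal (5.1213, 1.2929); octagon support 5.1213 vs apothem 0.8 → ∉ W
#2 (1, 2, 0, 1): internal (0.2929, 2.1213); octagon support 2.1213 vs apothem 0.8 → ∉ W
#3 (0, 1, 1, -1): internal (-1.4142, -1.0000); octagon support 1.7071 vs apothem 0.8 → ∉ W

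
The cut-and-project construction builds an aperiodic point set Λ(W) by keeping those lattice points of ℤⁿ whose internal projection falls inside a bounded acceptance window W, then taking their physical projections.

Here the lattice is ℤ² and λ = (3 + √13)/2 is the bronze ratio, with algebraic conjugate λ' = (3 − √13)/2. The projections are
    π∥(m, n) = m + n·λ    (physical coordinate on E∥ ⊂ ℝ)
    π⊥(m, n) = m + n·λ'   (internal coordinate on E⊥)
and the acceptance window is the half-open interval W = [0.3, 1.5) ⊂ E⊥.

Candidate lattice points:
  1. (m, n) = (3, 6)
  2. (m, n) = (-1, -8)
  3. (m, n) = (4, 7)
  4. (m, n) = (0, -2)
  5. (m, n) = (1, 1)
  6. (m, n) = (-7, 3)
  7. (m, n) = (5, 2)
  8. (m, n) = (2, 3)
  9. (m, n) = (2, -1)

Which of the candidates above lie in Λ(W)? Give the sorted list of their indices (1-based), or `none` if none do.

1, 2, 4, 5, 8

Compute λ' = (3−√13)/2 = -0.30278, so π⊥(m,n) = m -0.30278·n.
candidate 1: (m,n)=(3,6) → π∥ = 3+6·λ ≈ 22.81665, π⊥ = 3+6·λ' ≈ 1.18335 ∈ [0.3, 1.5) ⇒ IN Λ
candidate 2: (m,n)=(-1,-8) → π∥ = -1-8·λ ≈ -27.42221, π⊥ = -1-8·λ' ≈ 1.42221 ∈ [0.3, 1.5) ⇒ IN Λ
candidate 3: (m,n)=(4,7) → π∥ = 4+7·λ ≈ 27.11943, π⊥ = 4+7·λ' ≈ 1.88057 ∉ [0.3, 1.5) ⇒ out
candidate 4: (m,n)=(0,-2) → π∥ = 0-2·λ ≈ -6.60555, π⊥ = 0-2·λ' ≈ 0.60555 ∈ [0.3, 1.5) ⇒ IN Λ
candidate 5: (m,n)=(1,1) → π∥ = 1+1·λ ≈ 4.30278, π⊥ = 1+1·λ' ≈ 0.69722 ∈ [0.3, 1.5) ⇒ IN Λ
candidate 6: (m,n)=(-7,3) → π∥ = -7+3·λ ≈ 2.90833, π⊥ = -7+3·λ' ≈ -7.90833 ∉ [0.3, 1.5) ⇒ out
candidate 7: (m,n)=(5,2) → π∥ = 5+2·λ ≈ 11.60555, π⊥ = 5+2·λ' ≈ 4.39445 ∉ [0.3, 1.5) ⇒ out
candidate 8: (m,n)=(2,3) → π∥ = 2+3·λ ≈ 11.90833, π⊥ = 2+3·λ' ≈ 1.09167 ∈ [0.3, 1.5) ⇒ IN Λ
candidate 9: (m,n)=(2,-1) → π∥ = 2-1·λ ≈ -1.30278, π⊥ = 2-1·λ' ≈ 2.30278 ∉ [0.3, 1.5) ⇒ out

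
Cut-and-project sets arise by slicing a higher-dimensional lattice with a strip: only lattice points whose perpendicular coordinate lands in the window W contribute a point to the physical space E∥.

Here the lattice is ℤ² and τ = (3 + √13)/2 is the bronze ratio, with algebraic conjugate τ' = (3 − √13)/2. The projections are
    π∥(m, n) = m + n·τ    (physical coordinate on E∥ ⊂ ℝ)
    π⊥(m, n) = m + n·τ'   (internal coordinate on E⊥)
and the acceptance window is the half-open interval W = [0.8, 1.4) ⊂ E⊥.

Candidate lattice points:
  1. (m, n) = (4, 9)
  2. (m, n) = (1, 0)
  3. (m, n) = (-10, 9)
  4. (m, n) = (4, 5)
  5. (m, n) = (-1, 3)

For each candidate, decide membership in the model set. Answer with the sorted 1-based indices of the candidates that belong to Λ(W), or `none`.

τ' = (3−√13)/2 ≈ -0.302776.
[1] lift (4,9): star map gives 1.275019; window check 0.8 ≤ 1.275019 < 1.4 is true → IN Λ
[2] lift (1,0): star map gives 1.000000; window check 0.8 ≤ 1.000000 < 1.4 is true → IN Λ
[3] lift (-10,9): star map gives -12.724981; window check 0.8 ≤ -12.724981 < 1.4 is false → out
[4] lift (4,5): star map gives 2.486122; window check 0.8 ≤ 2.486122 < 1.4 is false → out
[5] lift (-1,3): star map gives -1.908327; window check 0.8 ≤ -1.908327 < 1.4 is false → out

1, 2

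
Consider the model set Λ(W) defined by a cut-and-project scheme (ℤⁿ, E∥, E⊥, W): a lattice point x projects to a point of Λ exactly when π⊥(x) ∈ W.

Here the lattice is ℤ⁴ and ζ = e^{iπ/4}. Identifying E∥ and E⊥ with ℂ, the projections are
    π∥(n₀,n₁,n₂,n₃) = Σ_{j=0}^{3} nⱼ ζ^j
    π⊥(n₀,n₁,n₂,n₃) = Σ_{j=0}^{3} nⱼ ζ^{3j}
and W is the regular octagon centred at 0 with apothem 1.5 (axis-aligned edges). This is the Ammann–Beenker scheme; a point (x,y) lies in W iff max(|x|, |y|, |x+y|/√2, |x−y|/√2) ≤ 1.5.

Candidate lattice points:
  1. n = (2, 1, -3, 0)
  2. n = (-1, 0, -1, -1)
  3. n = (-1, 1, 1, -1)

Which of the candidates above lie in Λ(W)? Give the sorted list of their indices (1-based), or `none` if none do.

π⊥(n) = n₀ + n₁ζ³ + n₂ζ⁶ + n₃ζ⁹ where ζ = e^{iπ/4}.
#1 (2, 1, -3, 0): internal (1.2929, 3.7071); octagon support 3.7071 vs apothem 1.5 → ∉ W
#2 (-1, 0, -1, -1): internal (-1.7071, 0.2929); octagon support 1.7071 vs apothem 1.5 → ∉ W
#3 (-1, 1, 1, -1): internal (-2.4142, -1.0000); octagon support 2.4142 vs apothem 1.5 → ∉ W

none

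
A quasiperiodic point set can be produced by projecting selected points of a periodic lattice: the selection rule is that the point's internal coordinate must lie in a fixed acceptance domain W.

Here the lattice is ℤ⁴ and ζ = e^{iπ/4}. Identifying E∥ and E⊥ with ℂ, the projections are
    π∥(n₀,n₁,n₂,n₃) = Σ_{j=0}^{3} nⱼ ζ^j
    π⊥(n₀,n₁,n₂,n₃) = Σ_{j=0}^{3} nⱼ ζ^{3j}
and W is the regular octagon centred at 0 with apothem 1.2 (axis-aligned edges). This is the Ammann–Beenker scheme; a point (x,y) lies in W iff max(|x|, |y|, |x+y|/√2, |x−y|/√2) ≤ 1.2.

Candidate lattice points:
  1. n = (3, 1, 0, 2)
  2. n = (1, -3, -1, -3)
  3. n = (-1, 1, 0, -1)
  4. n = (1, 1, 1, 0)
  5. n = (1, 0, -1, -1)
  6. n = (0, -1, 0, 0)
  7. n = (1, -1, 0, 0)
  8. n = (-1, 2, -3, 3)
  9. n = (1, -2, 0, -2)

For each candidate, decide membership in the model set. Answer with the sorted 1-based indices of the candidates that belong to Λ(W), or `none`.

With ζ = e^{iπ/4} the internal vectors are ζ^0,ζ^3,ζ^6,ζ^9.
candidate 1: n = (3, 1, 0, 2) → π⊥ ≈ (+3.707107, +2.121320); max(|x|,|y|,|x±y|/√2) = 4.121320 > 1.2 ⇒ ∉ W
candidate 2: n = (1, -3, -1, -3) → π⊥ ≈ (+1.000000, -3.242641); max(|x|,|y|,|x±y|/√2) = 3.242641 > 1.2 ⇒ ∉ W
candidate 3: n = (-1, 1, 0, -1) → π⊥ ≈ (-2.414214, +0.000000); max(|x|,|y|,|x±y|/√2) = 2.414214 > 1.2 ⇒ ∉ W
candidate 4: n = (1, 1, 1, 0) → π⊥ ≈ (+0.292893, -0.292893); max(|x|,|y|,|x±y|/√2) = 0.414214 ≤ 1.2 ⇒ ∈ W
candidate 5: n = (1, 0, -1, -1) → π⊥ ≈ (+0.292893, +0.292893); max(|x|,|y|,|x±y|/√2) = 0.414214 ≤ 1.2 ⇒ ∈ W
candidate 6: n = (0, -1, 0, 0) → π⊥ ≈ (+0.707107, -0.707107); max(|x|,|y|,|x±y|/√2) = 1.000000 ≤ 1.2 ⇒ ∈ W
candidate 7: n = (1, -1, 0, 0) → π⊥ ≈ (+1.707107, -0.707107); max(|x|,|y|,|x±y|/√2) = 1.707107 > 1.2 ⇒ ∉ W
candidate 8: n = (-1, 2, -3, 3) → π⊥ ≈ (-0.292893, +6.535534); max(|x|,|y|,|x±y|/√2) = 6.535534 > 1.2 ⇒ ∉ W
candidate 9: n = (1, -2, 0, -2) → π⊥ ≈ (+1.000000, -2.828427); max(|x|,|y|,|x±y|/√2) = 2.828427 > 1.2 ⇒ ∉ W

4, 5, 6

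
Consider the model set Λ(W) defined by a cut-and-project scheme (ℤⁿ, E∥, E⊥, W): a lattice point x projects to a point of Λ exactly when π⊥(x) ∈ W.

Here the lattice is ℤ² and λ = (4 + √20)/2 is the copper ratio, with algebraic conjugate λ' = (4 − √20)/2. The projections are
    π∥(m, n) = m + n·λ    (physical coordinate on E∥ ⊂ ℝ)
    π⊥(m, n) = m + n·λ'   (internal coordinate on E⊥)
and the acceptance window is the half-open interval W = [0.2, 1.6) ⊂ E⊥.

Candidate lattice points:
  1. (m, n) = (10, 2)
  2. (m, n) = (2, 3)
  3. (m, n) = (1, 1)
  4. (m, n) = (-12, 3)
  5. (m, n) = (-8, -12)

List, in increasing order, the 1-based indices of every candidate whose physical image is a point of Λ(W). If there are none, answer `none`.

Numerically λ ≈ 4.23607 and λ' = −1/λ ≈ -0.23607.
[1] lift (10,2): star map gives 9.52786; window check 0.2 ≤ 9.52786 < 1.6 is false → out
[2] lift (2,3): star map gives 1.29180; window check 0.2 ≤ 1.29180 < 1.6 is true → IN Λ
[3] lift (1,1): star map gives 0.76393; window check 0.2 ≤ 0.76393 < 1.6 is true → IN Λ
[4] lift (-12,3): star map gives -12.70820; window check 0.2 ≤ -12.70820 < 1.6 is false → out
[5] lift (-8,-12): star map gives -5.16718; window check 0.2 ≤ -5.16718 < 1.6 is false → out

2, 3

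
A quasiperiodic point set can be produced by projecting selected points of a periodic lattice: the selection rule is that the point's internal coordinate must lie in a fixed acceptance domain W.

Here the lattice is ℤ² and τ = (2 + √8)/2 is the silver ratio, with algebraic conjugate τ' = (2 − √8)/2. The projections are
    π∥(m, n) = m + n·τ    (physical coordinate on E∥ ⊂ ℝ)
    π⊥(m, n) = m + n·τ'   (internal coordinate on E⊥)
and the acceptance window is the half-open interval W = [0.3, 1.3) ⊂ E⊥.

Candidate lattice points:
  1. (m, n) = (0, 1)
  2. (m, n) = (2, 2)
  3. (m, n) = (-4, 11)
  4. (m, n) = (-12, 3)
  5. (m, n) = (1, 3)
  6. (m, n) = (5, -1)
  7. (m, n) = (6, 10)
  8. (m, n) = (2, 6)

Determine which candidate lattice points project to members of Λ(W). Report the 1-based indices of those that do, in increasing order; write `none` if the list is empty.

Numerically τ ≈ 2.414214 and τ' = −1/τ ≈ -0.414214.
#1 (0,1): internal coord 0 + (1)·τ' = -0.414214; -0.414214 ∉ [0.3, 1.3) → out
#2 (2,2): internal coord 2 + (2)·τ' = +1.171573; +1.171573 ∈ [0.3, 1.3) → IN Λ
#3 (-4,11): internal coord -4 + (11)·τ' = -8.556349; -8.556349 ∉ [0.3, 1.3) → out
#4 (-12,3): internal coord -12 + (3)·τ' = -13.242641; -13.242641 ∉ [0.3, 1.3) → out
#5 (1,3): internal coord 1 + (3)·τ' = -0.242641; -0.242641 ∉ [0.3, 1.3) → out
#6 (5,-1): internal coord 5 + (-1)·τ' = +5.414214; +5.414214 ∉ [0.3, 1.3) → out
#7 (6,10): internal coord 6 + (10)·τ' = +1.857864; +1.857864 ∉ [0.3, 1.3) → out
#8 (2,6): internal coord 2 + (6)·τ' = -0.485281; -0.485281 ∉ [0.3, 1.3) → out

2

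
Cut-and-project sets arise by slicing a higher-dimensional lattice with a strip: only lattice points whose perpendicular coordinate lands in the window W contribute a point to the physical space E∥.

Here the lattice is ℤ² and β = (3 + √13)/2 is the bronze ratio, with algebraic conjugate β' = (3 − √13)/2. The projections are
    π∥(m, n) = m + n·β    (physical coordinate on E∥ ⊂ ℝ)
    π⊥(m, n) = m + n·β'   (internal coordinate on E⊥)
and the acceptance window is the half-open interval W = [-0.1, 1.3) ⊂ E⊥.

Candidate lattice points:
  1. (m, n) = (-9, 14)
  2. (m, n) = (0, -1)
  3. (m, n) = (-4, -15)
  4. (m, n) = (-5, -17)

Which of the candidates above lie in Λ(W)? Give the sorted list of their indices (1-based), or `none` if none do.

Numerically β ≈ 3.3028 and β' = −1/β ≈ -0.3028.
#1 (-9,14): internal coord -9 + (14)·β' = -13.2389; -13.2389 ∉ [-0.1, 1.3) → out
#2 (0,-1): internal coord 0 + (-1)·β' = +0.3028; +0.3028 ∈ [-0.1, 1.3) → IN Λ
#3 (-4,-15): internal coord -4 + (-15)·β' = +0.5416; +0.5416 ∈ [-0.1, 1.3) → IN Λ
#4 (-5,-17): internal coord -5 + (-17)·β' = +0.1472; +0.1472 ∈ [-0.1, 1.3) → IN Λ

2, 3, 4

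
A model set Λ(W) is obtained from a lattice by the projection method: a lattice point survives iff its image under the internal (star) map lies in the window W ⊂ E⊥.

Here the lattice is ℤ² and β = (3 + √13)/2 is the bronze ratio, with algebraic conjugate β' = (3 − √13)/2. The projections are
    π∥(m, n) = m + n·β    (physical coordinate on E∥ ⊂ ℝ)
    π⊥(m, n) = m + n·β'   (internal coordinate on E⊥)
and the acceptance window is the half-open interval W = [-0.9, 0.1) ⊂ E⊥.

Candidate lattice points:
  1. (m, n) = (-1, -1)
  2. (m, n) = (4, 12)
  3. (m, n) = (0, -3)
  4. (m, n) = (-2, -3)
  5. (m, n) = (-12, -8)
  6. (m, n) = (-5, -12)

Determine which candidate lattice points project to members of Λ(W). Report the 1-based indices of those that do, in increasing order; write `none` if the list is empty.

1

Compute β' = (3−√13)/2 = -0.3028, so π⊥(m,n) = m -0.3028·n.
candidate 1: (m,n)=(-1,-1) → π∥ = -1-1·β ≈ -4.3028, π⊥ = -1-1·β' ≈ -0.6972 ∈ [-0.9, 0.1) ⇒ IN Λ
candidate 2: (m,n)=(4,12) → π∥ = 4+12·β ≈ 43.6333, π⊥ = 4+12·β' ≈ 0.3667 ∉ [-0.9, 0.1) ⇒ out
candidate 3: (m,n)=(0,-3) → π∥ = 0-3·β ≈ -9.9083, π⊥ = 0-3·β' ≈ 0.9083 ∉ [-0.9, 0.1) ⇒ out
candidate 4: (m,n)=(-2,-3) → π∥ = -2-3·β ≈ -11.9083, π⊥ = -2-3·β' ≈ -1.0917 ∉ [-0.9, 0.1) ⇒ out
candidate 5: (m,n)=(-12,-8) → π∥ = -12-8·β ≈ -38.4222, π⊥ = -12-8·β' ≈ -9.5778 ∉ [-0.9, 0.1) ⇒ out
candidate 6: (m,n)=(-5,-12) → π∥ = -5-12·β ≈ -44.6333, π⊥ = -5-12·β' ≈ -1.3667 ∉ [-0.9, 0.1) ⇒ out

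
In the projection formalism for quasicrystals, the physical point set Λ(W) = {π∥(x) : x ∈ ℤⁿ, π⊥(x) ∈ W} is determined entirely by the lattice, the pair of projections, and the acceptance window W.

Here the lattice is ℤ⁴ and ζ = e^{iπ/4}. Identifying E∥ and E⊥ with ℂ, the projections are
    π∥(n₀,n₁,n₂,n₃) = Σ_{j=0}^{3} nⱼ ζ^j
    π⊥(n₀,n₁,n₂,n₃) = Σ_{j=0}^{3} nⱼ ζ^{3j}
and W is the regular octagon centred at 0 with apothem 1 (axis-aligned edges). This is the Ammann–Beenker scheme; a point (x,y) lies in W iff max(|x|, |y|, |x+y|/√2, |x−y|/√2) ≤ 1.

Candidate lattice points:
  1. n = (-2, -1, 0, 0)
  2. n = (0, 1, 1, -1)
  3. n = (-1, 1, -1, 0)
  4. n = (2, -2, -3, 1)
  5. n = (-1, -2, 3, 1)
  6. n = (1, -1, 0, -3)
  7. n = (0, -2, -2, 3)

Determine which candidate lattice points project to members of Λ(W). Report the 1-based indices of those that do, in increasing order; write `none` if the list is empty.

π⊥(n) = n₀ + n₁ζ³ + n₂ζ⁶ + n₃ζ⁹ where ζ = e^{iπ/4}.
#1 (-2, -1, 0, 0): internal (-1.29289, -0.70711); octagon support 1.41421 vs apothem 1 → ∉ W
#2 (0, 1, 1, -1): internal (-1.41421, -1.00000); octagon support 1.70711 vs apothem 1 → ∉ W
#3 (-1, 1, -1, 0): internal (-1.70711, 1.70711); octagon support 2.41421 vs apothem 1 → ∉ W
#4 (2, -2, -3, 1): internal (4.12132, 2.29289); octagon support 4.53553 vs apothem 1 → ∉ W
#5 (-1, -2, 3, 1): internal (1.12132, -3.70711); octagon support 3.70711 vs apothem 1 → ∉ W
#6 (1, -1, 0, -3): internal (-0.41421, -2.82843); octagon support 2.82843 vs apothem 1 → ∉ W
#7 (0, -2, -2, 3): internal (3.53553, 2.70711); octagon support 4.41421 vs apothem 1 → ∉ W

none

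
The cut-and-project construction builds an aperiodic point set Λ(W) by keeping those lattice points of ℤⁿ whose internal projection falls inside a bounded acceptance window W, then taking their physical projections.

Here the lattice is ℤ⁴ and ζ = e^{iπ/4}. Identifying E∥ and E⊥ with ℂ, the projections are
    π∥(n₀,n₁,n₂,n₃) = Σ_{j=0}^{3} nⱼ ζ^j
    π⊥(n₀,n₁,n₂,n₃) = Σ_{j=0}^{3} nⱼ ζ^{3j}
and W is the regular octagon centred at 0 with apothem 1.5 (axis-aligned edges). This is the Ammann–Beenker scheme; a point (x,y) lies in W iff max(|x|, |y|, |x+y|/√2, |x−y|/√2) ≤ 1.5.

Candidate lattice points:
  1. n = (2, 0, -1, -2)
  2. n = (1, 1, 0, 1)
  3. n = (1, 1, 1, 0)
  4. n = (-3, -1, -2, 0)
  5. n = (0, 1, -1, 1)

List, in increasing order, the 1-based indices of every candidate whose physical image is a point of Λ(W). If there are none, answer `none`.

π⊥(n) = n₀ + n₁ζ³ + n₂ζ⁶ + n₃ζ⁹ where ζ = e^{iπ/4}.
candidate 1: n = (2, 0, -1, -2) → π⊥ ≈ (+0.5858, -0.4142); max(|x|,|y|,|x±y|/√2) = 0.7071 ≤ 1.5 ⇒ ∈ W
candidate 2: n = (1, 1, 0, 1) → π⊥ ≈ (+1.0000, +1.4142); max(|x|,|y|,|x±y|/√2) = 1.7071 > 1.5 ⇒ ∉ W
candidate 3: n = (1, 1, 1, 0) → π⊥ ≈ (+0.2929, -0.2929); max(|x|,|y|,|x±y|/√2) = 0.4142 ≤ 1.5 ⇒ ∈ W
candidate 4: n = (-3, -1, -2, 0) → π⊥ ≈ (-2.2929, +1.2929); max(|x|,|y|,|x±y|/√2) = 2.5355 > 1.5 ⇒ ∉ W
candidate 5: n = (0, 1, -1, 1) → π⊥ ≈ (+0.0000, +2.4142); max(|x|,|y|,|x±y|/√2) = 2.4142 > 1.5 ⇒ ∉ W

1, 3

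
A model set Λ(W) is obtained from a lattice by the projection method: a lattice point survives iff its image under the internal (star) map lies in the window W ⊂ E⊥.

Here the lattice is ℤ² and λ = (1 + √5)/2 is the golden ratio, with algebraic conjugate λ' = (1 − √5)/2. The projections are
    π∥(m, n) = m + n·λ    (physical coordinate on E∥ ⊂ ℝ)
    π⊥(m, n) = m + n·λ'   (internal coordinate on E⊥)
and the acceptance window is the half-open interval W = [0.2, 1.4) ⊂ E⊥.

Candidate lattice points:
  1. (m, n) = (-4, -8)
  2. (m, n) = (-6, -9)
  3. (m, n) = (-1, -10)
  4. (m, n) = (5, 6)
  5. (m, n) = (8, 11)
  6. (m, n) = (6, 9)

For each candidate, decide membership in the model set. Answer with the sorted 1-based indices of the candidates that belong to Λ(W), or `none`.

Numerically λ ≈ 1.6180 and λ' = −1/λ ≈ -0.6180.
candidate 1: (m,n)=(-4,-8) → π∥ = -4-8·λ ≈ -16.9443, π⊥ = -4-8·λ' ≈ 0.9443 ∈ [0.2, 1.4) ⇒ IN Λ
candidate 2: (m,n)=(-6,-9) → π∥ = -6-9·λ ≈ -20.5623, π⊥ = -6-9·λ' ≈ -0.4377 ∉ [0.2, 1.4) ⇒ out
candidate 3: (m,n)=(-1,-10) → π∥ = -1-10·λ ≈ -17.1803, π⊥ = -1-10·λ' ≈ 5.1803 ∉ [0.2, 1.4) ⇒ out
candidate 4: (m,n)=(5,6) → π∥ = 5+6·λ ≈ 14.7082, π⊥ = 5+6·λ' ≈ 1.2918 ∈ [0.2, 1.4) ⇒ IN Λ
candidate 5: (m,n)=(8,11) → π∥ = 8+11·λ ≈ 25.7984, π⊥ = 8+11·λ' ≈ 1.2016 ∈ [0.2, 1.4) ⇒ IN Λ
candidate 6: (m,n)=(6,9) → π∥ = 6+9·λ ≈ 20.5623, π⊥ = 6+9·λ' ≈ 0.4377 ∈ [0.2, 1.4) ⇒ IN Λ

1, 4, 5, 6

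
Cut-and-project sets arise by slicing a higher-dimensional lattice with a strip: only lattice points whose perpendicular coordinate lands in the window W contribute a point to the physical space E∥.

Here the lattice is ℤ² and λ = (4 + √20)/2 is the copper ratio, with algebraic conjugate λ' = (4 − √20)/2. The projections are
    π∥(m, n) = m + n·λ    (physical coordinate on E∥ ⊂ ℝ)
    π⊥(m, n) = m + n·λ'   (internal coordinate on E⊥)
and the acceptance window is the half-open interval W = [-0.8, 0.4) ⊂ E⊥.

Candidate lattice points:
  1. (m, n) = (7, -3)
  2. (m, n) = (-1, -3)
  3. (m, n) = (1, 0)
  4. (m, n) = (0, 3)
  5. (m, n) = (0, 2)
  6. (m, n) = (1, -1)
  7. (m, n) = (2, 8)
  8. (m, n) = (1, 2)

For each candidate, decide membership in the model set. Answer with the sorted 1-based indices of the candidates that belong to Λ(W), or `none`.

Compute λ' = (4−√20)/2 = -0.23607, so π⊥(m,n) = m -0.23607·n.
candidate 1: (m,n)=(7,-3) → π∥ = 7-3·λ ≈ -5.70820, π⊥ = 7-3·λ' ≈ 7.70820 ∉ [-0.8, 0.4) ⇒ out
candidate 2: (m,n)=(-1,-3) → π∥ = -1-3·λ ≈ -13.70820, π⊥ = -1-3·λ' ≈ -0.29180 ∈ [-0.8, 0.4) ⇒ IN Λ
candidate 3: (m,n)=(1,0) → π∥ = 1+0·λ ≈ 1.00000, π⊥ = 1+0·λ' ≈ 1.00000 ∉ [-0.8, 0.4) ⇒ out
candidate 4: (m,n)=(0,3) → π∥ = 0+3·λ ≈ 12.70820, π⊥ = 0+3·λ' ≈ -0.70820 ∈ [-0.8, 0.4) ⇒ IN Λ
candidate 5: (m,n)=(0,2) → π∥ = 0+2·λ ≈ 8.47214, π⊥ = 0+2·λ' ≈ -0.47214 ∈ [-0.8, 0.4) ⇒ IN Λ
candidate 6: (m,n)=(1,-1) → π∥ = 1-1·λ ≈ -3.23607, π⊥ = 1-1·λ' ≈ 1.23607 ∉ [-0.8, 0.4) ⇒ out
candidate 7: (m,n)=(2,8) → π∥ = 2+8·λ ≈ 35.88854, π⊥ = 2+8·λ' ≈ 0.11146 ∈ [-0.8, 0.4) ⇒ IN Λ
candidate 8: (m,n)=(1,2) → π∥ = 1+2·λ ≈ 9.47214, π⊥ = 1+2·λ' ≈ 0.52786 ∉ [-0.8, 0.4) ⇒ out

2, 4, 5, 7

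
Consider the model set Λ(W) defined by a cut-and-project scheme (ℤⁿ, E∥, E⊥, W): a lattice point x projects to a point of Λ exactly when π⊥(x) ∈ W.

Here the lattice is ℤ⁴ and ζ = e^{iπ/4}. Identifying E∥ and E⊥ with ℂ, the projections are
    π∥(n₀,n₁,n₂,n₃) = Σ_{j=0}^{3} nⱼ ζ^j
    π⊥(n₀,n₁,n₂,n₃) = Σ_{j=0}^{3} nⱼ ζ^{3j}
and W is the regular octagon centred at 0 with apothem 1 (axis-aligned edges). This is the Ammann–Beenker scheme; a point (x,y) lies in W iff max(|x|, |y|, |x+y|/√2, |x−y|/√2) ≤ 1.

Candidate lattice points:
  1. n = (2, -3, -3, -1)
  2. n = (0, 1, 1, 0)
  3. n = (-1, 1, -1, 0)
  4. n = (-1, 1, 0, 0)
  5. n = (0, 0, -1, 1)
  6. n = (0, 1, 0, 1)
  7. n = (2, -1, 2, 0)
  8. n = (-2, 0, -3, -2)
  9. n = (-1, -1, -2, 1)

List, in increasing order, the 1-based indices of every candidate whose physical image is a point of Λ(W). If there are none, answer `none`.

π⊥(n) = n₀ + n₁ζ³ + n₂ζ⁶ + n₃ζ⁹ where ζ = e^{iπ/4}.
#1 (2, -3, -3, -1): internal (3.41421, 0.17157); octagon support 3.41421 vs apothem 1 → ∉ W
#2 (0, 1, 1, 0): internal (-0.70711, -0.29289); octagon support 0.70711 vs apothem 1 → ∈ W
#3 (-1, 1, -1, 0): internal (-1.70711, 1.70711); octagon support 2.41421 vs apothem 1 → ∉ W
#4 (-1, 1, 0, 0): internal (-1.70711, 0.70711); octagon support 1.70711 vs apothem 1 → ∉ W
#5 (0, 0, -1, 1): internal (0.70711, 1.70711); octagon support 1.70711 vs apothem 1 → ∉ W
#6 (0, 1, 0, 1): internal (0.00000, 1.41421); octagon support 1.41421 vs apothem 1 → ∉ W
#7 (2, -1, 2, 0): internal (2.70711, -2.70711); octagon support 3.82843 vs apothem 1 → ∉ W
#8 (-2, 0, -3, -2): internal (-3.41421, 1.58579); octagon support 3.53553 vs apothem 1 → ∉ W
#9 (-1, -1, -2, 1): internal (0.41421, 2.00000); octagon support 2.00000 vs apothem 1 → ∉ W

2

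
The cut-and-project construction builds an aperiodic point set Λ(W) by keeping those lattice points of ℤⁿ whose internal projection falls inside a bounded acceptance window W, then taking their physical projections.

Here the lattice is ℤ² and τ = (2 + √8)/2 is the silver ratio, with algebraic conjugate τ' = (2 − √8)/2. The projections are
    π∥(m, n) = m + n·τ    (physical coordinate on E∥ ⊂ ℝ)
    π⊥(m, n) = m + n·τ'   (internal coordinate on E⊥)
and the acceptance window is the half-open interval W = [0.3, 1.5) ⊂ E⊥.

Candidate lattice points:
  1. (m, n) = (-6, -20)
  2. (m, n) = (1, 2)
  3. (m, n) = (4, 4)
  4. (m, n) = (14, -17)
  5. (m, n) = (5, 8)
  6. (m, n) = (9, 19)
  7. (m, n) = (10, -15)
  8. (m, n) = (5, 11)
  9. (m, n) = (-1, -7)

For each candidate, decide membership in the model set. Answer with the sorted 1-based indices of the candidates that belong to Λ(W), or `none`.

6, 8

Compute τ' = (2−√8)/2 = -0.414214, so π⊥(m,n) = m -0.414214·n.
#1 (-6,-20): internal coord -6 + (-20)·τ' = +2.284271; +2.284271 ∉ [0.3, 1.5) → out
#2 (1,2): internal coord 1 + (2)·τ' = +0.171573; +0.171573 ∉ [0.3, 1.5) → out
#3 (4,4): internal coord 4 + (4)·τ' = +2.343146; +2.343146 ∉ [0.3, 1.5) → out
#4 (14,-17): internal coord 14 + (-17)·τ' = +21.041631; +21.041631 ∉ [0.3, 1.5) → out
#5 (5,8): internal coord 5 + (8)·τ' = +1.686292; +1.686292 ∉ [0.3, 1.5) → out
#6 (9,19): internal coord 9 + (19)·τ' = +1.129942; +1.129942 ∈ [0.3, 1.5) → IN Λ
#7 (10,-15): internal coord 10 + (-15)·τ' = +16.213203; +16.213203 ∉ [0.3, 1.5) → out
#8 (5,11): internal coord 5 + (11)·τ' = +0.443651; +0.443651 ∈ [0.3, 1.5) → IN Λ
#9 (-1,-7): internal coord -1 + (-7)·τ' = +1.899495; +1.899495 ∉ [0.3, 1.5) → out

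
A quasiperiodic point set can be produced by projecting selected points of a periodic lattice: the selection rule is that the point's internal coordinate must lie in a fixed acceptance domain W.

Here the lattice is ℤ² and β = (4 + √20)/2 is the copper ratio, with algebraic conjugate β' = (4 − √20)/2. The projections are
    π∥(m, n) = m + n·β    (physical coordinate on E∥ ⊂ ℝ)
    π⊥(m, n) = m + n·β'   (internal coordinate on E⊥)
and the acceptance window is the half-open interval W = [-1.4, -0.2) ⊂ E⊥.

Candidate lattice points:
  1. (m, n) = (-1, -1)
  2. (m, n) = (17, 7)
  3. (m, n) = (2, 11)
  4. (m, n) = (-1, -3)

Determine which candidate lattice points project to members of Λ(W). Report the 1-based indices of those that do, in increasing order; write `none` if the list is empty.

1, 3, 4

β' = (4−√20)/2 ≈ -0.2361.
[1] lift (-1,-1): star map gives -0.7639; window check -1.4 ≤ -0.7639 < -0.2 is true → IN Λ
[2] lift (17,7): star map gives 15.3475; window check -1.4 ≤ 15.3475 < -0.2 is false → out
[3] lift (2,11): star map gives -0.5967; window check -1.4 ≤ -0.5967 < -0.2 is true → IN Λ
[4] lift (-1,-3): star map gives -0.2918; window check -1.4 ≤ -0.2918 < -0.2 is true → IN Λ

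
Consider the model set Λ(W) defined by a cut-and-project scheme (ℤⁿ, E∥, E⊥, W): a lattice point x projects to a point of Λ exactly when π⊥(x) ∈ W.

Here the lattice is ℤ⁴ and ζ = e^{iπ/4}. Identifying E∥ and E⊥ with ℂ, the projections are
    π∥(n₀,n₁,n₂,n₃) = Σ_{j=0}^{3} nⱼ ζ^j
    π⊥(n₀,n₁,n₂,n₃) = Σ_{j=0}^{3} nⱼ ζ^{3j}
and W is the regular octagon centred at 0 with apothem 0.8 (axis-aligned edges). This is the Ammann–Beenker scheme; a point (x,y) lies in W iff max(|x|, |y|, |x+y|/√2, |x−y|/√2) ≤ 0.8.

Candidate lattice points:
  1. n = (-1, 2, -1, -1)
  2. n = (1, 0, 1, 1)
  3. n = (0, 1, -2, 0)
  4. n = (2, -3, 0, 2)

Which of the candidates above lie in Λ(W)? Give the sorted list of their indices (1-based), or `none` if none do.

π⊥(n) = n₀ + n₁ζ³ + n₂ζ⁶ + n₃ζ⁹ where ζ = e^{iπ/4}.
candidate 1: n = (-1, 2, -1, -1) → π⊥ ≈ (-3.12132, +1.70711); max(|x|,|y|,|x±y|/√2) = 3.41421 > 0.8 ⇒ ∉ W
candidate 2: n = (1, 0, 1, 1) → π⊥ ≈ (+1.70711, -0.29289); max(|x|,|y|,|x±y|/√2) = 1.70711 > 0.8 ⇒ ∉ W
candidate 3: n = (0, 1, -2, 0) → π⊥ ≈ (-0.70711, +2.70711); max(|x|,|y|,|x±y|/√2) = 2.70711 > 0.8 ⇒ ∉ W
candidate 4: n = (2, -3, 0, 2) → π⊥ ≈ (+5.53553, -0.70711); max(|x|,|y|,|x±y|/√2) = 5.53553 > 0.8 ⇒ ∉ W

none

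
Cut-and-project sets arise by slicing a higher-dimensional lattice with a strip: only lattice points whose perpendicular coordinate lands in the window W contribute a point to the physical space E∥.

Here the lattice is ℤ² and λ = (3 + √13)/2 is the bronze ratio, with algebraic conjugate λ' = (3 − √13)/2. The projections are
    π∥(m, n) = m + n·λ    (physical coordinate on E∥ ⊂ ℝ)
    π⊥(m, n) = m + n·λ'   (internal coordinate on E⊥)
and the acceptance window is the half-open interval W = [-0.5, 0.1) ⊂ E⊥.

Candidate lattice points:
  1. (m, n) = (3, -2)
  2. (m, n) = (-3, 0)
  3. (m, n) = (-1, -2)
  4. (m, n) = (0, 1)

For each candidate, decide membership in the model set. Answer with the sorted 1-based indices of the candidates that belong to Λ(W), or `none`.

λ' = (3−√13)/2 ≈ -0.302776.
candidate 1: (m,n)=(3,-2) → π∥ = 3-2·λ ≈ -3.605551, π⊥ = 3-2·λ' ≈ 3.605551 ∉ [-0.5, 0.1) ⇒ out
candidate 2: (m,n)=(-3,0) → π∥ = -3+0·λ ≈ -3.000000, π⊥ = -3+0·λ' ≈ -3.000000 ∉ [-0.5, 0.1) ⇒ out
candidate 3: (m,n)=(-1,-2) → π∥ = -1-2·λ ≈ -7.605551, π⊥ = -1-2·λ' ≈ -0.394449 ∈ [-0.5, 0.1) ⇒ IN Λ
candidate 4: (m,n)=(0,1) → π∥ = 0+1·λ ≈ 3.302776, π⊥ = 0+1·λ' ≈ -0.302776 ∈ [-0.5, 0.1) ⇒ IN Λ

3, 4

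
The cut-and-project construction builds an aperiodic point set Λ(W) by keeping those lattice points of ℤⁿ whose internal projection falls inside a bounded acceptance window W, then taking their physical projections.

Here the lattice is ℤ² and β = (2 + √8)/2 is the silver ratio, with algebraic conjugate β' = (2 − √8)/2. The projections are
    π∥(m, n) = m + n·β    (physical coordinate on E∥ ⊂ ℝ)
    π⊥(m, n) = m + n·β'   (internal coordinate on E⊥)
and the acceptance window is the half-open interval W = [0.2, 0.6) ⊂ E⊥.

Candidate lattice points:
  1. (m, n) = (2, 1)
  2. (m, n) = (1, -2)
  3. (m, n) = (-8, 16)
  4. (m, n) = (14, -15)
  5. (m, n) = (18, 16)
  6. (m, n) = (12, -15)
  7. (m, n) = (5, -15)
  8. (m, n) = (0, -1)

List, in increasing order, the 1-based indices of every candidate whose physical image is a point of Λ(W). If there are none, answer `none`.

Numerically β ≈ 2.414214 and β' = −1/β ≈ -0.414214.
#1 (2,1): internal coord 2 + (1)·β' = +1.585786; +1.585786 ∉ [0.2, 0.6) → out
#2 (1,-2): internal coord 1 + (-2)·β' = +1.828427; +1.828427 ∉ [0.2, 0.6) → out
#3 (-8,16): internal coord -8 + (16)·β' = -14.627417; -14.627417 ∉ [0.2, 0.6) → out
#4 (14,-15): internal coord 14 + (-15)·β' = +20.213203; +20.213203 ∉ [0.2, 0.6) → out
#5 (18,16): internal coord 18 + (16)·β' = +11.372583; +11.372583 ∉ [0.2, 0.6) → out
#6 (12,-15): internal coord 12 + (-15)·β' = +18.213203; +18.213203 ∉ [0.2, 0.6) → out
#7 (5,-15): internal coord 5 + (-15)·β' = +11.213203; +11.213203 ∉ [0.2, 0.6) → out
#8 (0,-1): internal coord 0 + (-1)·β' = +0.414214; +0.414214 ∈ [0.2, 0.6) → IN Λ

8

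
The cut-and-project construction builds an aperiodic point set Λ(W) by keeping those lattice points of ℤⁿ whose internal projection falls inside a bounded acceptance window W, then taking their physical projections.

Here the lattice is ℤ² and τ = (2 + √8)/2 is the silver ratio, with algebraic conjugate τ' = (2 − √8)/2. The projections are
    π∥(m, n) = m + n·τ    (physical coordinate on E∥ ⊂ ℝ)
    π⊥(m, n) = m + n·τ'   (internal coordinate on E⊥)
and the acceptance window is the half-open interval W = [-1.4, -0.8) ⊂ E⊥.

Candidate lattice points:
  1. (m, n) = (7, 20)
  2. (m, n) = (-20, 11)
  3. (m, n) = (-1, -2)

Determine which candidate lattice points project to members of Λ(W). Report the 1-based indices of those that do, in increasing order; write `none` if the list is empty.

1

τ' = (2−√8)/2 ≈ -0.41421.
candidate 1: (m,n)=(7,20) → π∥ = 7+20·τ ≈ 55.28427, π⊥ = 7+20·τ' ≈ -1.28427 ∈ [-1.4, -0.8) ⇒ IN Λ
candidate 2: (m,n)=(-20,11) → π∥ = -20+11·τ ≈ 6.55635, π⊥ = -20+11·τ' ≈ -24.55635 ∉ [-1.4, -0.8) ⇒ out
candidate 3: (m,n)=(-1,-2) → π∥ = -1-2·τ ≈ -5.82843, π⊥ = -1-2·τ' ≈ -0.17157 ∉ [-1.4, -0.8) ⇒ out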